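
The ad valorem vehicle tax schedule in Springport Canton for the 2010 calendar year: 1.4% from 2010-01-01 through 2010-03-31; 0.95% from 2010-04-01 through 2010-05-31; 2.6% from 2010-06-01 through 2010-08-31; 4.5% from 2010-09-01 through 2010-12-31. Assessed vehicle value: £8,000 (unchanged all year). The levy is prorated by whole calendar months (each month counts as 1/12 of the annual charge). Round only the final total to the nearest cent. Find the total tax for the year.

£212.67

2010-01-01 to 2010-03-31: 3 months at 1.4% → £8,000 × 1.4% × 3/12 = £28.0000
2010-04-01 to 2010-05-31: 2 months at 0.95% → £8,000 × 0.95% × 2/12 = £12.6667
2010-06-01 to 2010-08-31: 3 months at 2.6% → £8,000 × 2.6% × 3/12 = £52.0000
2010-09-01 to 2010-12-31: 4 months at 4.5% → £8,000 × 4.5% × 4/12 = £120.0000
Total = £212.6667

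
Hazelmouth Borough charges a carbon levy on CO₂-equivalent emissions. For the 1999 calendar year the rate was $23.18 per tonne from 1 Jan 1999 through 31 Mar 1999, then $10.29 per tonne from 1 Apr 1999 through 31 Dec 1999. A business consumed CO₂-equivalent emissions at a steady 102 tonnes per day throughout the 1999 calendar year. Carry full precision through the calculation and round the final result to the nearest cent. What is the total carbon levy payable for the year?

1 Jan – 31 Mar 1999: 90 days × 102 tonnes/day = 9,180 tonnes at $23.18/tonne → $212792.40
1 Apr – 31 Dec 1999: 275 days × 102 tonnes/day = 28,050 tonnes at $10.29/tonne → $288634.50

$501426.90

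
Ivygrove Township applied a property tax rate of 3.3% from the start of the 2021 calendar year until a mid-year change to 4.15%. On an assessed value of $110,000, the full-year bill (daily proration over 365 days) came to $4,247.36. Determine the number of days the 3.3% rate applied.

124 days

Let d = days at the first rate; then 365 − d days at the second rate.
$110,000 × [3.3%·d + 4.15%·(365−d)] / 365 = $4,247.36
Solving gives d = 124, so the new rate took effect on 5 May 2021.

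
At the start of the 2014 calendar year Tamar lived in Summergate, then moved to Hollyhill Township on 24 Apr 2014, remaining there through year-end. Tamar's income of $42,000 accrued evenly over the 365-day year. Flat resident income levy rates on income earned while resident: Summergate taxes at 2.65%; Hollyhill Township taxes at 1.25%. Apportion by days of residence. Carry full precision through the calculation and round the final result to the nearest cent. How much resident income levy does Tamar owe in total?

$707.04

Summergate, 1 Jan – 23 Apr 2014: 113 days → $42,000 × 2.65% × 113/365 = $344.5726
Hollyhill Township, 24 Apr – 31 Dec 2014: 252 days → $42,000 × 1.25% × 252/365 = $362.4658
Total = $707.0384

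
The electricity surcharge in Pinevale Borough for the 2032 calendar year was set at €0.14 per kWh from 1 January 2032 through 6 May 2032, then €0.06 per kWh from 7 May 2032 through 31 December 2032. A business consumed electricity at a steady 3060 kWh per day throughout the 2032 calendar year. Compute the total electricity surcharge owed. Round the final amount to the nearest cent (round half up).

1 January – 6 May 2032: 127 days × 3060 kWh/day = 388,620 kWh at €0.14/kWh → €54,406.80
7 May – 31 December 2032: 239 days × 3060 kWh/day = 731,340 kWh at €0.06/kWh → €43,880.40

€98,287.20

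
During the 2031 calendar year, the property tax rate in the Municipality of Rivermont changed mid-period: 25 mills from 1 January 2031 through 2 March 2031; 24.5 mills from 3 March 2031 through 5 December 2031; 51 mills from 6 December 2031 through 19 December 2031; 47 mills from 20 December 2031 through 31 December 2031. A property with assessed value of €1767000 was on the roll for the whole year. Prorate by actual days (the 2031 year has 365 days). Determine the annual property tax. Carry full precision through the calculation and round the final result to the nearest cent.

€46542.30

1 January – 2 March 2031: 61 days at 25 mills → €1767000 × 2.5% × 61/365 = €7382.6712
3 March – 5 December 2031: 278 days at 24.5 mills → €1767000 × 2.45% × 278/365 = €32972.7041
6 December – 19 December 2031: 14 days at 51 mills → €1767000 × 5.1% × 14/365 = €3456.5425
20 December – 31 December 2031: 12 days at 47 mills → €1767000 × 4.7% × 12/365 = €2730.3781
Total = €46542.2959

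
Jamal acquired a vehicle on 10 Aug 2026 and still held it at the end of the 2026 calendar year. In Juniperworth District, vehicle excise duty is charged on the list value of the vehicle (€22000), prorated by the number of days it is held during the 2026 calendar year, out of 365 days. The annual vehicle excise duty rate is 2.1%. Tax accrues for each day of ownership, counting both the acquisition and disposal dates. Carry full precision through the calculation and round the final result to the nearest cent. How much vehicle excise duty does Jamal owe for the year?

Days held (10 Aug – 31 Dec 2026): 144 out of 365
Tax = €22000 × 2.1% × 144/365 = €182.2685

€182.27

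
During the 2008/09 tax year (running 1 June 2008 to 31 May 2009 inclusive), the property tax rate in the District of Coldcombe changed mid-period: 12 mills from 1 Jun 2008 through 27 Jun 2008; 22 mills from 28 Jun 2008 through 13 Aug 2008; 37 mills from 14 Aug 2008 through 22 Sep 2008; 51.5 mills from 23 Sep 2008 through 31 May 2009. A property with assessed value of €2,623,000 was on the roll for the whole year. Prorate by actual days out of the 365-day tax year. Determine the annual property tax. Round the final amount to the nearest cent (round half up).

€113,288.45

1 Jun – 27 Jun 2008: 27 days at 12 mills → €2,623,000 × 1.2% × 27/365 = €2,328.3616
28 Jun – 13 Aug 2008: 47 days at 22 mills → €2,623,000 × 2.2% × 47/365 = €7,430.6356
14 Aug – 22 Sep 2008: 40 days at 37 mills → €2,623,000 × 3.7% × 40/365 = €10,635.7260
23 Sep 2008 – 31 May 2009: 251 days at 51.5 mills → €2,623,000 × 5.15% × 251/365 = €92,893.7247
Total = €113,288.4479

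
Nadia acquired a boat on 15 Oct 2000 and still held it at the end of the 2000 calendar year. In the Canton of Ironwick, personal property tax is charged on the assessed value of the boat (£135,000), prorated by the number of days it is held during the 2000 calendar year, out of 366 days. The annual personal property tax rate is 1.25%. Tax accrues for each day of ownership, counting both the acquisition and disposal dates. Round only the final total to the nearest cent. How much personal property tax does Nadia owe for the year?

Days held (15 Oct – 31 Dec 2000): 78 out of 366
Tax = £135,000 × 1.25% × 78/366 = £359.6311

£359.63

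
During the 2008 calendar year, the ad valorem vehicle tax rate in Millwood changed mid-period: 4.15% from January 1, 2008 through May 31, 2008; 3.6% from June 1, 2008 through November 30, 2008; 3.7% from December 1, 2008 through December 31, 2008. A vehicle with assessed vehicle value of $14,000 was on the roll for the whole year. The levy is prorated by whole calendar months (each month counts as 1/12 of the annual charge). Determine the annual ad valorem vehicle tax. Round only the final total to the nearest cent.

$537.25

January 1 – May 31, 2008: 5 months at 4.15% → $14,000 × 4.15% × 5/12 = $242.0833
June 1 – November 30, 2008: 6 months at 3.6% → $14,000 × 3.6% × 6/12 = $252.0000
December 1 – December 31, 2008: 1 month at 3.7% → $14,000 × 3.7% × 1/12 = $43.1667
Total = $537.2500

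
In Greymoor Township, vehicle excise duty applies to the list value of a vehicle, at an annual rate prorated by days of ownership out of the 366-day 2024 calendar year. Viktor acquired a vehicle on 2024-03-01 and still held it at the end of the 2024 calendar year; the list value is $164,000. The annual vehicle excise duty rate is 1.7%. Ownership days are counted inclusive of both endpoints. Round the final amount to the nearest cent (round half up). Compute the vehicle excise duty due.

Days held (2024-03-01 to 2024-12-31): 306 out of 366
Tax = $164,000 × 1.7% × 306/366 = $2,330.9508

$2,330.95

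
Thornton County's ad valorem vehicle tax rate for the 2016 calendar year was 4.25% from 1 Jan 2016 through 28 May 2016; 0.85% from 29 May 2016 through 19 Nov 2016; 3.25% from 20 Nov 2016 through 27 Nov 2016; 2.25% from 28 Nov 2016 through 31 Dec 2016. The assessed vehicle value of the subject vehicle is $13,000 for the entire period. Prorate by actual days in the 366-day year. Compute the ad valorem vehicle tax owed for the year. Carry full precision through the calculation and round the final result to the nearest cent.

1 Jan – 28 May 2016: 149 days at 4.25% → $13,000 × 4.25% × 149/366 = $224.9249
29 May – 19 Nov 2016: 175 days at 0.85% → $13,000 × 0.85% × 175/366 = $52.8347
20 Nov – 27 Nov 2016: 8 days at 3.25% → $13,000 × 3.25% × 8/366 = $9.2350
28 Nov – 31 Dec 2016: 34 days at 2.25% → $13,000 × 2.25% × 34/366 = $27.1721
Total = $314.1667

$314.17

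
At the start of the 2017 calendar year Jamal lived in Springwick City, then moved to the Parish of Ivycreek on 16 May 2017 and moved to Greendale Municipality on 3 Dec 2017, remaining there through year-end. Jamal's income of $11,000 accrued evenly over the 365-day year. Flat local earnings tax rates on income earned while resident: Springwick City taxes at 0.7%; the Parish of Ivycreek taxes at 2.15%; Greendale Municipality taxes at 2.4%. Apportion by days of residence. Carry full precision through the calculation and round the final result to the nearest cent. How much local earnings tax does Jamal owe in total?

Springwick City, 1 Jan – 15 May 2017: 135 days → $11,000 × 0.7% × 135/365 = $28.4795
The Parish of Ivycreek, 16 May – 2 Dec 2017: 201 days → $11,000 × 2.15% × 201/365 = $130.2370
Greendale Municipality, 3 Dec – 31 Dec 2017: 29 days → $11,000 × 2.4% × 29/365 = $20.9753
Total = $179.6918

$179.69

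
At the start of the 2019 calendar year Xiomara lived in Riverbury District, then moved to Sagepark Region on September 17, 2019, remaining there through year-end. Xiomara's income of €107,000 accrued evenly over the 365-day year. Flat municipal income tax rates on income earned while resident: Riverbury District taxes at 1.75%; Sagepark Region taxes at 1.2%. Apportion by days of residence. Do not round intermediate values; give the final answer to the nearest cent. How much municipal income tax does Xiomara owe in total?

€1,701.59

Riverbury District, January 1 – September 16, 2019: 259 days → €107,000 × 1.75% × 259/365 = €1,328.7055
Sagepark Region, September 17 – December 31, 2019: 106 days → €107,000 × 1.2% × 106/365 = €372.8877
Total = €1,701.5932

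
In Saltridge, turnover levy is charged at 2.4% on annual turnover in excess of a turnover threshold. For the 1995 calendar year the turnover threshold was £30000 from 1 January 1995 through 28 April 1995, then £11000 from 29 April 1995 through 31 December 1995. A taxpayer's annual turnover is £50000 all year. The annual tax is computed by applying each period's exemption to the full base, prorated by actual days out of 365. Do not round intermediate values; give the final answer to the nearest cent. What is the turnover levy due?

1 January – 28 April 1995: 118 days, exemption £30000 → (£50000 − £30000) × 2.4% × 118/365 = £155.1781
29 April – 31 December 1995: 247 days, exemption £11000 → (£50000 − £11000) × 2.4% × 247/365 = £633.4027
Total = £788.5808

£788.58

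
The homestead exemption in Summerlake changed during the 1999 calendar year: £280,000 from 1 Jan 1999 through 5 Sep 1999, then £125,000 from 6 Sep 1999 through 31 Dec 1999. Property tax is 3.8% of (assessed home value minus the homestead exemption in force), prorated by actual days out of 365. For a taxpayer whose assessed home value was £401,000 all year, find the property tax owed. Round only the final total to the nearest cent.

1 Jan – 5 Sep 1999: 248 days, exemption £280,000 → (£401,000 − £280,000) × 3.8% × 248/365 = £3,124.1205
6 Sep – 31 Dec 1999: 117 days, exemption £125,000 → (£401,000 − £125,000) × 3.8% × 117/365 = £3,361.9068
Total = £6,486.0274

£6,486.03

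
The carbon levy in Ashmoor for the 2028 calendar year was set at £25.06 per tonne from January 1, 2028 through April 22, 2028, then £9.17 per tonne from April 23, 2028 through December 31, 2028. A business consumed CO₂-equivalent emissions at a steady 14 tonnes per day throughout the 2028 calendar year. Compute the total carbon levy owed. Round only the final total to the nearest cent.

January 1 – April 22, 2028: 113 days × 14 tonnes/day = 1,582 tonnes at £25.06/tonne → £39,644.92
April 23 – December 31, 2028: 253 days × 14 tonnes/day = 3,542 tonnes at £9.17/tonne → £32,480.14

£72,125.06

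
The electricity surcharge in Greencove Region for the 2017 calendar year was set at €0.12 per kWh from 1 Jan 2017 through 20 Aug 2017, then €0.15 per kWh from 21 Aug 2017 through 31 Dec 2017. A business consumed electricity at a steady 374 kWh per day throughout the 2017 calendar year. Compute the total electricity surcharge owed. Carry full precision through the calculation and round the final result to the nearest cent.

1 Jan – 20 Aug 2017: 232 days × 374 kWh/day = 86,768 kWh at €0.12/kWh → €10,412.16
21 Aug – 31 Dec 2017: 133 days × 374 kWh/day = 49,742 kWh at €0.15/kWh → €7,461.30

€17,873.46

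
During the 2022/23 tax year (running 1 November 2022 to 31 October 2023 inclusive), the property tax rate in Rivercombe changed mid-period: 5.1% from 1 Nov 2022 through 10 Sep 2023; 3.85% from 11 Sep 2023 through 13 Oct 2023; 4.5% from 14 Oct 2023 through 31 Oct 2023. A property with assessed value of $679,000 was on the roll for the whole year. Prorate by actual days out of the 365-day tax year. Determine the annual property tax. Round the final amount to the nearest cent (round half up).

$33,660.73

1 Nov 2022 – 10 Sep 2023: 314 days at 5.1% → $679,000 × 5.1% × 314/365 = $29,790.4274
11 Sep – 13 Oct 2023: 33 days at 3.85% → $679,000 × 3.85% × 33/365 = $2,363.4781
14 Oct – 31 Oct 2023: 18 days at 4.5% → $679,000 × 4.5% × 18/365 = $1,506.8219
Total = $33,660.7274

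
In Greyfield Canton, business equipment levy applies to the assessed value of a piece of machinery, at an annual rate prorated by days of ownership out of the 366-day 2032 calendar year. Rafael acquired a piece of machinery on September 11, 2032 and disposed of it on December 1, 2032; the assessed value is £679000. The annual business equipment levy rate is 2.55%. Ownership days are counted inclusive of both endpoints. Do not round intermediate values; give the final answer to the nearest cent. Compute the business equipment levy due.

£3879.20

Days held (September 11 – December 1, 2032): 82 out of 366
Tax = £679000 × 2.55% × 82/366 = £3879.2049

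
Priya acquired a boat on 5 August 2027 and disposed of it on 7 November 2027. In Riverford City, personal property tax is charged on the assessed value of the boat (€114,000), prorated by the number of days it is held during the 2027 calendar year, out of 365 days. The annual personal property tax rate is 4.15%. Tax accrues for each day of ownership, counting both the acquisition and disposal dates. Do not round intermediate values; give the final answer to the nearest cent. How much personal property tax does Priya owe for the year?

€1,231.36

Days held (5 August – 7 November 2027): 95 out of 365
Tax = €114,000 × 4.15% × 95/365 = €1,231.3562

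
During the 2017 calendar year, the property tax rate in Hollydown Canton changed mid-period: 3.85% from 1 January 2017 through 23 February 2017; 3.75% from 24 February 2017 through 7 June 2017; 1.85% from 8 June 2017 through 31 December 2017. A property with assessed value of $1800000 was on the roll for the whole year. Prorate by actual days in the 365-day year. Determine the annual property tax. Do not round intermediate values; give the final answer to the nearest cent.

$48370.68

1 January – 23 February 2017: 54 days at 3.85% → $1800000 × 3.85% × 54/365 = $10252.6027
24 February – 7 June 2017: 104 days at 3.75% → $1800000 × 3.75% × 104/365 = $19232.8767
8 June – 31 December 2017: 207 days at 1.85% → $1800000 × 1.85% × 207/365 = $18885.2055
Total = $48370.6849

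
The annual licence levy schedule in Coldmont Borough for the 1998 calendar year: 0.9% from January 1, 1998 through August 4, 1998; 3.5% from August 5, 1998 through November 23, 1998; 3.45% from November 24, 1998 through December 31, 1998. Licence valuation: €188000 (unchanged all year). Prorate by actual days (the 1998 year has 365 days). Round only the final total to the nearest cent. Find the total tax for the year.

January 1 – August 4, 1998: 216 days at 0.9% → €188000 × 0.9% × 216/365 = €1001.2932
August 5 – November 23, 1998: 111 days at 3.5% → €188000 × 3.5% × 111/365 = €2001.0411
November 24 – December 31, 1998: 38 days at 3.45% → €188000 × 3.45% × 38/365 = €675.2548
Total = €3677.5890

€3677.59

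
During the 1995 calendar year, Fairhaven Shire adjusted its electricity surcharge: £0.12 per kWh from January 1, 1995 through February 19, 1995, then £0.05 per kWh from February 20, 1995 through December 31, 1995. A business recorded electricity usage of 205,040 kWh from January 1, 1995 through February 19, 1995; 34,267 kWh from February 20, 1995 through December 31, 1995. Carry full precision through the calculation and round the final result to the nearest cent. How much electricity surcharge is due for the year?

January 1 – February 19, 1995: 205,040 kWh at £0.12/kWh → £24604.80
February 20 – December 31, 1995: 34,267 kWh at £0.05/kWh → £1713.35

£26318.15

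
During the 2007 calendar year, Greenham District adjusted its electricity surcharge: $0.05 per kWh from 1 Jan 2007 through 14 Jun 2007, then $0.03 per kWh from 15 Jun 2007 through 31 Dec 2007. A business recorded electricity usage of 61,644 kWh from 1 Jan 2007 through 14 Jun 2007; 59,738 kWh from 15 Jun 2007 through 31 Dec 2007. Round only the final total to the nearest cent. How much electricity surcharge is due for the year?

$4874.34

1 Jan – 14 Jun 2007: 61,644 kWh at $0.05/kWh → $3082.20
15 Jun – 31 Dec 2007: 59,738 kWh at $0.03/kWh → $1792.14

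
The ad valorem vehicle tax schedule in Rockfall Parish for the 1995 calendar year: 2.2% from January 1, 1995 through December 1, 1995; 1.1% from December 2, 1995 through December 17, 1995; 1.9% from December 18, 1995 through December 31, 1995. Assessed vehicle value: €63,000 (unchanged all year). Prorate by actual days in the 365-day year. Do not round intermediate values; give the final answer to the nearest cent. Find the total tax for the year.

€1,348.37

January 1 – December 1, 1995: 335 days at 2.2% → €63,000 × 2.2% × 335/365 = €1,272.0822
December 2 – December 17, 1995: 16 days at 1.1% → €63,000 × 1.1% × 16/365 = €30.3781
December 18 – December 31, 1995: 14 days at 1.9% → €63,000 × 1.9% × 14/365 = €45.9123
Total = €1,348.3726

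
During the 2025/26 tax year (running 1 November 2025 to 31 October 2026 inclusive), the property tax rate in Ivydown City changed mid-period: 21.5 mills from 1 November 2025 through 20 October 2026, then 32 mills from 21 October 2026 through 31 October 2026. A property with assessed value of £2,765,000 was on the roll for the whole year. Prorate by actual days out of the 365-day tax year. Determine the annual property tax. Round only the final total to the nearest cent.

£60,322.45

1 November 2025 – 20 October 2026: 354 days at 21.5 mills → £2,765,000 × 2.15% × 354/365 = £57,655.9315
21 October – 31 October 2026: 11 days at 32 mills → £2,765,000 × 3.2% × 11/365 = £2,666.5205
Total = £60,322.4521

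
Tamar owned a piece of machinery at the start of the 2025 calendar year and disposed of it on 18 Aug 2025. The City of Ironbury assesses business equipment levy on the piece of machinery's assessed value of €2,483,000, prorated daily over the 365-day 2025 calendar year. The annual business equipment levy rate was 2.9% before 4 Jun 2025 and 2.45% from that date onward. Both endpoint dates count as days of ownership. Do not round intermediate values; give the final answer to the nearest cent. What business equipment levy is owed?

€43,047.74

1 Jan – 3 Jun 2025: 154 days at 2.9% → €2,483,000 × 2.9% × 154/365 = €30,381.0356
4 Jun – 18 Aug 2025: 76 days at 2.45% → €2,483,000 × 2.45% × 76/365 = €12,666.7014
Total = €43,047.7370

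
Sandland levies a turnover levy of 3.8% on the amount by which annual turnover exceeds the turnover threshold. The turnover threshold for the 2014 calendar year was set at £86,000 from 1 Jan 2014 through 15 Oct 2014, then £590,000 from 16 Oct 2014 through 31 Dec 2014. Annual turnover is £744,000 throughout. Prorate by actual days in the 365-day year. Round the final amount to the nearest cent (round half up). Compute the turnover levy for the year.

£20,963.72

1 Jan – 15 Oct 2014: 288 days, exemption £86,000 → (£744,000 − £86,000) × 3.8% × 288/365 = £19,729.1836
16 Oct – 31 Dec 2014: 77 days, exemption £590,000 → (£744,000 − £590,000) × 3.8% × 77/365 = £1,234.5315
Total = £20,963.7151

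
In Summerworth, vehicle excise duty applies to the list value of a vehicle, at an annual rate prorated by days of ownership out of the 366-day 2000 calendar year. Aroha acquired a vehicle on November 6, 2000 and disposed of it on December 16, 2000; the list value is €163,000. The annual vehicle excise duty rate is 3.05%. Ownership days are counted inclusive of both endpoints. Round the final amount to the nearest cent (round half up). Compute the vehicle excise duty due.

Days held (November 6 – December 16, 2000): 41 out of 366
Tax = €163,000 × 3.05% × 41/366 = €556.9167

€556.92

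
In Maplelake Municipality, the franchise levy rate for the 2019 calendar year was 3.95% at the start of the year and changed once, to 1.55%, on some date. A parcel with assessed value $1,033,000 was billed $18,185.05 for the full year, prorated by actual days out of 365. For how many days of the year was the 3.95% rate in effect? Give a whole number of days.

Let d = days at the first rate; then 365 − d days at the second rate.
$1,033,000 × [3.95%·d + 1.55%·(365−d)] / 365 = $18,185.05
Solving gives d = 32, so the new rate took effect on 2 February 2019.

32 days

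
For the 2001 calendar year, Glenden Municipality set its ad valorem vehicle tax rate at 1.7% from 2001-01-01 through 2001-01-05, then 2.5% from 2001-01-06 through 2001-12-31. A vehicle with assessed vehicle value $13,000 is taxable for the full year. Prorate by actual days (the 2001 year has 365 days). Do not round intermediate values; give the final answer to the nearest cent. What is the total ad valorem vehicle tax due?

$323.58

2001-01-01 to 2001-01-05: 5 days at 1.7% → $13,000 × 1.7% × 5/365 = $3.0274
2001-01-06 to 2001-12-31: 360 days at 2.5% → $13,000 × 2.5% × 360/365 = $320.5479
Total = $323.5753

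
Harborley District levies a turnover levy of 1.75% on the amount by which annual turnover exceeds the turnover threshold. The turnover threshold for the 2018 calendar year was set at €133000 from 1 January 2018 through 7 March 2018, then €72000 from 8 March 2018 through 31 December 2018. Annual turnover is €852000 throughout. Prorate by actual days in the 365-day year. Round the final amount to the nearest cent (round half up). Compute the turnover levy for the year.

€13456.97

1 January – 7 March 2018: 66 days, exemption €133000 → (€852000 − €133000) × 1.75% × 66/365 = €2275.1918
8 March – 31 December 2018: 299 days, exemption €72000 → (€852000 − €72000) × 1.75% × 299/365 = €11181.7808
Total = €13456.9726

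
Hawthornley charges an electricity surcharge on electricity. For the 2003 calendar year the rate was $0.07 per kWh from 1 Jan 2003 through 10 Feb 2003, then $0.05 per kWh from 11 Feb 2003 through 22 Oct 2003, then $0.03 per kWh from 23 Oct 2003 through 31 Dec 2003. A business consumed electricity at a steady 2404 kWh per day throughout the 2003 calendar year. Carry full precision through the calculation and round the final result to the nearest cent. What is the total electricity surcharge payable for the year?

1 Jan – 10 Feb 2003: 41 days × 2404 kWh/day = 98,564 kWh at $0.07/kWh → $6,899.48
11 Feb – 22 Oct 2003: 254 days × 2404 kWh/day = 610,616 kWh at $0.05/kWh → $30,530.80
23 Oct – 31 Dec 2003: 70 days × 2404 kWh/day = 168,280 kWh at $0.03/kWh → $5,048.40

$42,478.68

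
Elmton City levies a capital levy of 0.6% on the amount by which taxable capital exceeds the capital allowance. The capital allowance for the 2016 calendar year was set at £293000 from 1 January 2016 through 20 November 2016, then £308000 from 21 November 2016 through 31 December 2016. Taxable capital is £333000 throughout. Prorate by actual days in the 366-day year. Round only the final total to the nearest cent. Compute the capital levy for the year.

£229.92

1 January – 20 November 2016: 325 days, exemption £293000 → (£333000 − £293000) × 0.6% × 325/366 = £213.1148
21 November – 31 December 2016: 41 days, exemption £308000 → (£333000 − £308000) × 0.6% × 41/366 = £16.8033
Total = £229.9180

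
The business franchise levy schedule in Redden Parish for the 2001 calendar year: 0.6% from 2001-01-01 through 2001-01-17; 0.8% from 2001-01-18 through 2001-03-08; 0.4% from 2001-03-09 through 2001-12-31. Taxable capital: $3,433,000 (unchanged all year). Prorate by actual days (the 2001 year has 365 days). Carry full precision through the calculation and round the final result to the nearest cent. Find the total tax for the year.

2001-01-01 to 2001-01-17: 17 days at 0.6% → $3,433,000 × 0.6% × 17/365 = $959.3589
2001-01-18 to 2001-03-08: 50 days at 0.8% → $3,433,000 × 0.8% × 50/365 = $3,762.1918
2001-03-09 to 2001-12-31: 298 days at 0.4% → $3,433,000 × 0.4% × 298/365 = $11,211.3315
Total = $15,932.8822

$15,932.88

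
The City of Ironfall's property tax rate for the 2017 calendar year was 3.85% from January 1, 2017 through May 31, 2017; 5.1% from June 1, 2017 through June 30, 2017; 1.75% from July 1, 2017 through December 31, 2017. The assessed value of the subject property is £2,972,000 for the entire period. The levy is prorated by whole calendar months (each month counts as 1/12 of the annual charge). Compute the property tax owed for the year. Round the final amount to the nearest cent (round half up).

£86,311.83

January 1 – May 31, 2017: 5 months at 3.85% → £2,972,000 × 3.85% × 5/12 = £47,675.8333
June 1 – June 30, 2017: 1 month at 5.1% → £2,972,000 × 5.1% × 1/12 = £12,631.0000
July 1 – December 31, 2017: 6 months at 1.75% → £2,972,000 × 1.75% × 6/12 = £26,005.0000
Total = £86,311.8333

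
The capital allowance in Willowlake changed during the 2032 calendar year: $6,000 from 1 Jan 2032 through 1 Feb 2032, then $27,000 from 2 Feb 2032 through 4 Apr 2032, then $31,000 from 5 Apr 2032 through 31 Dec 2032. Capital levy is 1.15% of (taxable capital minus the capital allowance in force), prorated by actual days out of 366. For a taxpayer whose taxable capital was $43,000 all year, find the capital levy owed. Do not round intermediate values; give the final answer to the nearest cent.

$171.05

1 Jan – 1 Feb 2032: 32 days, exemption $6,000 → ($43,000 − $6,000) × 1.15% × 32/366 = $37.2022
2 Feb – 4 Apr 2032: 63 days, exemption $27,000 → ($43,000 − $27,000) × 1.15% × 63/366 = $31.6721
5 Apr – 31 Dec 2032: 271 days, exemption $31,000 → ($43,000 − $31,000) × 1.15% × 271/366 = $102.1803
Total = $171.0546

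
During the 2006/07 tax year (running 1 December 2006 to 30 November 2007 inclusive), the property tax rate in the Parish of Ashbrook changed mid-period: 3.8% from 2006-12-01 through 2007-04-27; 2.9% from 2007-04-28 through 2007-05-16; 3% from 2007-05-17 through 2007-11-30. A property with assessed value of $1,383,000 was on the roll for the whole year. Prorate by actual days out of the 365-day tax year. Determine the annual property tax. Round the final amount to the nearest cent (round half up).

2006-12-01 to 2007-04-27: 148 days at 3.8% → $1,383,000 × 3.8% × 148/365 = $21,309.5671
2007-04-28 to 2007-05-16: 19 days at 2.9% → $1,383,000 × 2.9% × 19/365 = $2,087.7616
2007-05-17 to 2007-11-30: 198 days at 3% → $1,383,000 × 3% × 198/365 = $22,506.9041
Total = $45,904.2329

$45,904.23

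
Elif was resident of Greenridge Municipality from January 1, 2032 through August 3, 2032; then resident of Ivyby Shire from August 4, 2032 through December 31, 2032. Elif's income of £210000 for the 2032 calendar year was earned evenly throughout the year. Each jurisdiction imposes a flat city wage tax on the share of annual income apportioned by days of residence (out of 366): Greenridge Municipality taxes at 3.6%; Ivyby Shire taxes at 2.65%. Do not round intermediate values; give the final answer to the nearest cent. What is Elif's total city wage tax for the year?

Greenridge Municipality, January 1 – August 3, 2032: 216 days → £210000 × 3.6% × 216/366 = £4461.6393
Ivyby Shire, August 4 – December 31, 2032: 150 days → £210000 × 2.65% × 150/366 = £2280.7377
Total = £6742.3770

£6742.38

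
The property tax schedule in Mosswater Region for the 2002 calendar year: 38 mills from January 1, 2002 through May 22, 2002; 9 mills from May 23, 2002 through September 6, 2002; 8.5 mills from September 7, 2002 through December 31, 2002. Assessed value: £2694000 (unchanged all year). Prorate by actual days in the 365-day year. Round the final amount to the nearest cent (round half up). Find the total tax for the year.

£54212.14

January 1 – May 22, 2002: 142 days at 38 mills → £2694000 × 3.8% × 142/365 = £39826.9151
May 23 – September 6, 2002: 107 days at 9 mills → £2694000 × 0.9% × 107/365 = £7107.7315
September 7 – December 31, 2002: 116 days at 8.5 mills → £2694000 × 0.85% × 116/365 = £7277.4904
Total = £54212.1370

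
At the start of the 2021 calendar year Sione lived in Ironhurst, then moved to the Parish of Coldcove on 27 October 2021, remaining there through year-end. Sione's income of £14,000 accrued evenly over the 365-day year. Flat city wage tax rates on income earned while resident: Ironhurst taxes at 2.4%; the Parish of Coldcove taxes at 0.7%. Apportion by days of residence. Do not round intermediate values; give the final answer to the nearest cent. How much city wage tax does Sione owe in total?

Ironhurst, 1 January – 26 October 2021: 299 days → £14,000 × 2.4% × 299/365 = £275.2438
The Parish of Coldcove, 27 October – 31 December 2021: 66 days → £14,000 × 0.7% × 66/365 = £17.7205
Total = £292.9644

£292.96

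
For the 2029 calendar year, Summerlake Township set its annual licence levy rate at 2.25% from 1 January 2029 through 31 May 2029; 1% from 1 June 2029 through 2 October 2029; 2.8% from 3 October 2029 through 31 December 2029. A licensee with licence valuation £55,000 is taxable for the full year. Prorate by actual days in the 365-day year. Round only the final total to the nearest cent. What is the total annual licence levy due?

£1,078.53

1 January – 31 May 2029: 151 days at 2.25% → £55,000 × 2.25% × 151/365 = £511.9521
1 June – 2 October 2029: 124 days at 1% → £55,000 × 1% × 124/365 = £186.8493
3 October – 31 December 2029: 90 days at 2.8% → £55,000 × 2.8% × 90/365 = £379.7260
Total = £1,078.5274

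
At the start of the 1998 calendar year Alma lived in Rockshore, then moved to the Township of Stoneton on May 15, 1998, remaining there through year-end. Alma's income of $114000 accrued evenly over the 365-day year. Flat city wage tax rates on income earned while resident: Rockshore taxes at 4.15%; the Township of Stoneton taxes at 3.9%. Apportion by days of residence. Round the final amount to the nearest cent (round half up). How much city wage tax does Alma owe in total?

Rockshore, January 1 – May 14, 1998: 134 days → $114000 × 4.15% × 134/365 = $1736.8603
The Township of Stoneton, May 15 – December 31, 1998: 231 days → $114000 × 3.9% × 231/365 = $2813.7699
Total = $4550.6301

$4550.63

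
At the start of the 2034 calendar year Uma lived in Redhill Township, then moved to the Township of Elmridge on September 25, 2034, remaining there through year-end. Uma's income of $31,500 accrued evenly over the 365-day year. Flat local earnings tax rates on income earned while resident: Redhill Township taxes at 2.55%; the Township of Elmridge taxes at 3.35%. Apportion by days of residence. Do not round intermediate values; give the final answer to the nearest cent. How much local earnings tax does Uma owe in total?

Redhill Township, January 1 – September 24, 2034: 267 days → $31,500 × 2.55% × 267/365 = $587.5829
The Township of Elmridge, September 25 – December 31, 2034: 98 days → $31,500 × 3.35% × 98/365 = $283.3274
Total = $870.9103

$870.91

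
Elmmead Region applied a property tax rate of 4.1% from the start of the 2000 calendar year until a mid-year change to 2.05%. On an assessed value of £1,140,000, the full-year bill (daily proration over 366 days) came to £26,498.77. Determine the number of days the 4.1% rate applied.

49 days

Let d = days at the first rate; then 366 − d days at the second rate.
£1,140,000 × [4.1%·d + 2.05%·(366−d)] / 366 = £26,498.77
Solving gives d = 49, so the new rate took effect on February 19, 2000.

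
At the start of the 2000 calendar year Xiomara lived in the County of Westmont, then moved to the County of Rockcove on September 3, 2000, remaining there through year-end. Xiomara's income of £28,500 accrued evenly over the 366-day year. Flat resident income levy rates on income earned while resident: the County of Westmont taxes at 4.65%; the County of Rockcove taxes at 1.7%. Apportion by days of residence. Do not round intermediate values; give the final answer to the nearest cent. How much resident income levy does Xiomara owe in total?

£1,049.59

The County of Westmont, January 1 – September 2, 2000: 246 days → £28,500 × 4.65% × 246/366 = £890.7418
The County of Rockcove, September 3 – December 31, 2000: 120 days → £28,500 × 1.7% × 120/366 = £158.8525
Total = £1,049.5943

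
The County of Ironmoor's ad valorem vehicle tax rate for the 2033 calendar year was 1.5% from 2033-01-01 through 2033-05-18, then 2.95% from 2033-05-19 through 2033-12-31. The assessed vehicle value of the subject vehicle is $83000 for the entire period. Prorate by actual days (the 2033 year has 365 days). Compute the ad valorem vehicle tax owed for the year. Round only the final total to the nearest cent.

2033-01-01 to 2033-05-18: 138 days at 1.5% → $83000 × 1.5% × 138/365 = $470.7123
2033-05-19 to 2033-12-31: 227 days at 2.95% → $83000 × 2.95% × 227/365 = $1522.7658
Total = $1993.4781

$1993.48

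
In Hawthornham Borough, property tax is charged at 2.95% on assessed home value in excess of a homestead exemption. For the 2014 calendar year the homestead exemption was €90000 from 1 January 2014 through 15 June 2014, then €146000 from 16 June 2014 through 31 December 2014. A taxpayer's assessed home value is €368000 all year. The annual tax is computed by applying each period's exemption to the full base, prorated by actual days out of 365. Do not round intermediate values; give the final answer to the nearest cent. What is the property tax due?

€7300.32

1 January – 15 June 2014: 166 days, exemption €90000 → (€368000 − €90000) × 2.95% × 166/365 = €3729.7699
16 June – 31 December 2014: 199 days, exemption €146000 → (€368000 − €146000) × 2.95% × 199/365 = €3570.5507
Total = €7300.3205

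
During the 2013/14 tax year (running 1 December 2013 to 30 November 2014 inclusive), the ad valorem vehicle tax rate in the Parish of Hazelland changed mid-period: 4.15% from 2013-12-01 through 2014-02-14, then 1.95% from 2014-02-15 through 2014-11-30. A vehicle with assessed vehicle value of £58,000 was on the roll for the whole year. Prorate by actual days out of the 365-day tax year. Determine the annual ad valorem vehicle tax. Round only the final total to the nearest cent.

2013-12-01 to 2014-02-14: 76 days at 4.15% → £58,000 × 4.15% × 76/365 = £501.1836
2014-02-15 to 2014-11-30: 289 days at 1.95% → £58,000 × 1.95% × 289/365 = £895.5041
Total = £1,396.6877

£1,396.69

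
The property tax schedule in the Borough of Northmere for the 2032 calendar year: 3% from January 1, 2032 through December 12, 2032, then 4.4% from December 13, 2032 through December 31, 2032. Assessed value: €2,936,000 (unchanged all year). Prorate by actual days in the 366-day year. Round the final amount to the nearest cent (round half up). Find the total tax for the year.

January 1 – December 12, 2032: 347 days at 3% → €2,936,000 × 3% × 347/366 = €83,507.5410
December 13 – December 31, 2032: 19 days at 4.4% → €2,936,000 × 4.4% × 19/366 = €6,706.2732
Total = €90,213.8142

€90,213.81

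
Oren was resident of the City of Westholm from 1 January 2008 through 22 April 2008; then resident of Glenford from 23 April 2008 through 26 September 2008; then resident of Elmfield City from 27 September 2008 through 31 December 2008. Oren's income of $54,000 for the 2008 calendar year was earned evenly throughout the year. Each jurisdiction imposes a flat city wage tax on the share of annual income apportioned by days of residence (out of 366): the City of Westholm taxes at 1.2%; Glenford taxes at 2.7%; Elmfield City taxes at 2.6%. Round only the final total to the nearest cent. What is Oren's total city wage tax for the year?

The City of Westholm, 1 January – 22 April 2008: 113 days → $54,000 × 1.2% × 113/366 = $200.0656
Glenford, 23 April – 26 September 2008: 157 days → $54,000 × 2.7% × 157/366 = $625.4262
Elmfield City, 27 September – 31 December 2008: 96 days → $54,000 × 2.6% × 96/366 = $368.2623
Total = $1,193.7541

$1,193.75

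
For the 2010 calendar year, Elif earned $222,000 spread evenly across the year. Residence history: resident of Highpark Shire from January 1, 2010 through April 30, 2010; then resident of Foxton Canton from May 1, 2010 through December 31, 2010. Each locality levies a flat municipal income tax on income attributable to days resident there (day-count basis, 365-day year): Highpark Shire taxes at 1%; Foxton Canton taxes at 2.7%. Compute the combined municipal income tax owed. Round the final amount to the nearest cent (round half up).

$4,753.23

Highpark Shire, January 1 – April 30, 2010: 120 days → $222,000 × 1% × 120/365 = $729.8630
Foxton Canton, May 1 – December 31, 2010: 245 days → $222,000 × 2.7% × 245/365 = $4,023.3699
Total = $4,753.2329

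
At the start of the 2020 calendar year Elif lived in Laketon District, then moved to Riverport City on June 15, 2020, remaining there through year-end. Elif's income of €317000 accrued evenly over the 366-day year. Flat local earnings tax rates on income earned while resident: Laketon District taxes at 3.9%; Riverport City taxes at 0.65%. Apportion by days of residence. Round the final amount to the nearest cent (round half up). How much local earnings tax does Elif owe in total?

€6733.22

Laketon District, January 1 – June 14, 2020: 166 days → €317000 × 3.9% × 166/366 = €5607.2623
Riverport City, June 15 – December 31, 2020: 200 days → €317000 × 0.65% × 200/366 = €1125.9563
Total = €6733.2186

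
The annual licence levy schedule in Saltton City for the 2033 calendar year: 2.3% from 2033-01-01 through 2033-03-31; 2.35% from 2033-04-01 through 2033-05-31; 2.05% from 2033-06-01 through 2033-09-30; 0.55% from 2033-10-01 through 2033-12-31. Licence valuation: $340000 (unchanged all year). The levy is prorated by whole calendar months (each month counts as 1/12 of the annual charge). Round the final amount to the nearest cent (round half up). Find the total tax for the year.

2033-01-01 to 2033-03-31: 3 months at 2.3% → $340000 × 2.3% × 3/12 = $1955.0000
2033-04-01 to 2033-05-31: 2 months at 2.35% → $340000 × 2.35% × 2/12 = $1331.6667
2033-06-01 to 2033-09-30: 4 months at 2.05% → $340000 × 2.05% × 4/12 = $2323.3333
2033-10-01 to 2033-12-31: 3 months at 0.55% → $340000 × 0.55% × 3/12 = $467.5000
Total = $6077.5000

$6077.50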